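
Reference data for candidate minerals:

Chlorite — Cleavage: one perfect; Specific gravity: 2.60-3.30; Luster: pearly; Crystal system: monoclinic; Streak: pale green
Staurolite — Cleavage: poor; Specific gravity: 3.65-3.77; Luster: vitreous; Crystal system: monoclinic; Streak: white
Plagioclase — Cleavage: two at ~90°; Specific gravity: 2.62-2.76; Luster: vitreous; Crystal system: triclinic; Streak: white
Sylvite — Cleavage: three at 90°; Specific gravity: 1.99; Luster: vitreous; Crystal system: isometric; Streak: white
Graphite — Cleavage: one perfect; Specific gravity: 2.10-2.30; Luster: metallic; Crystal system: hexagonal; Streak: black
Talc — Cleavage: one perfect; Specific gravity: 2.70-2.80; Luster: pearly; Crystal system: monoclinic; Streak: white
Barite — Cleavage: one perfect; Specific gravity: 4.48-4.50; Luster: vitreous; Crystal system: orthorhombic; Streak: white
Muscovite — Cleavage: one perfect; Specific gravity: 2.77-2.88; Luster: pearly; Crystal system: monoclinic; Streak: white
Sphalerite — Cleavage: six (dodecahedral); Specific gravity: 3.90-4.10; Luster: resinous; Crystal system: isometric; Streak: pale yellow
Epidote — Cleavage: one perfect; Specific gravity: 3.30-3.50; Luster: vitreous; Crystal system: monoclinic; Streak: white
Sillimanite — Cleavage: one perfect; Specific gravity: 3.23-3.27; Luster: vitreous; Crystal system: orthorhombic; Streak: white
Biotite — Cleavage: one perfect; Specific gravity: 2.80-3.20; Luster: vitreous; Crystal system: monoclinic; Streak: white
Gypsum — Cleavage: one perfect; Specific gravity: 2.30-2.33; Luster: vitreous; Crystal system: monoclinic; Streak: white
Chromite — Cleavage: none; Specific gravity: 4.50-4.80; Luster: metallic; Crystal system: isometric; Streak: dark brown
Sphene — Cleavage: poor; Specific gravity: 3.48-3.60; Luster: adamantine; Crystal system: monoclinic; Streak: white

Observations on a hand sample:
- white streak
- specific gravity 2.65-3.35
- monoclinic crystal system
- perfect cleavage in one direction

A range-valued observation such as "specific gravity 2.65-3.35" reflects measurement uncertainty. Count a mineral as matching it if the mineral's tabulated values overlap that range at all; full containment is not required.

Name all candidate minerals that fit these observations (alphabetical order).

Biotite, Epidote, Muscovite, Talc

White streak is inconsistent with Chlorite, Graphite, Sphalerite, Chromite.
Specific gravity 2.65-3.35 rules out Staurolite, Sylvite, Barite, Gypsum, Sphene.
Monoclinic crystal system rules out Plagioclase, Sillimanite.
Perfect cleavage in one direction — no further eliminations.
Remaining candidates: Biotite, Epidote, Muscovite, Talc.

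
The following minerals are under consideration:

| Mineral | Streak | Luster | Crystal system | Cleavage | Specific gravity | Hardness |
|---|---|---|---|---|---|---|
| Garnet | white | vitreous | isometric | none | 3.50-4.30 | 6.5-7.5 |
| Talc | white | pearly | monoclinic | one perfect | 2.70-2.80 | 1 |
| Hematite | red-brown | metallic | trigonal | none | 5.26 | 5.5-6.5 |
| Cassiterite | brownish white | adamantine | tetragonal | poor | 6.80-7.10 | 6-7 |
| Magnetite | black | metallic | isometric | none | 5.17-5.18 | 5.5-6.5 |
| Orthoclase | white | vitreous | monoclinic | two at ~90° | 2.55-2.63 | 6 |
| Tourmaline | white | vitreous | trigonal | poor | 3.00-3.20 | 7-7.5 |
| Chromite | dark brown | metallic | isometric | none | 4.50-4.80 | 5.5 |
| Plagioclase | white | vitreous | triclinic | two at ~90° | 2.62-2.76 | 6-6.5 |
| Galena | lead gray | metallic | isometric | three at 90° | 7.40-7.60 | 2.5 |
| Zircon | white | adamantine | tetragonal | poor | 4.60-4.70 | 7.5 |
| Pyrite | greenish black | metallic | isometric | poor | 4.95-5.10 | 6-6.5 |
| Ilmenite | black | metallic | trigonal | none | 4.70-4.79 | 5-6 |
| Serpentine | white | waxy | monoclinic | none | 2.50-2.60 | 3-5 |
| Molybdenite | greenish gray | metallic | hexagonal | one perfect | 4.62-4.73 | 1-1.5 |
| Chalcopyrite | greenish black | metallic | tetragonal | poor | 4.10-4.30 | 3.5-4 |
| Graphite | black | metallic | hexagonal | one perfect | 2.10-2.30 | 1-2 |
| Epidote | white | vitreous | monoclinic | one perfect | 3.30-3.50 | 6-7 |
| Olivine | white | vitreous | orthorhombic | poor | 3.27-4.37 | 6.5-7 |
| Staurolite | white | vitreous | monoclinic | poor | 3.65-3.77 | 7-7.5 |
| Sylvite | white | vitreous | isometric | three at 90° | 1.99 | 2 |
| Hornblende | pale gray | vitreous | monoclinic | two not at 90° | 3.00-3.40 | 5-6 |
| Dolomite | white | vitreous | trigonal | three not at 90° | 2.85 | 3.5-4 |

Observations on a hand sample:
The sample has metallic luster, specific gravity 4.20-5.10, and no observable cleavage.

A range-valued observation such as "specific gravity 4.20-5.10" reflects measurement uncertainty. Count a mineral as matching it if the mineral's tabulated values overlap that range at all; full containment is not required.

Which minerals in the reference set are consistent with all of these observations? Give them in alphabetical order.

Metallic luster — only Hematite, Magnetite, Chromite, Galena, Pyrite, Ilmenite, Molybdenite, Chalcopyrite, Graphite remain.
Specific gravity 4.20-5.10 excludes Hematite, Magnetite, Galena, Graphite.
No observable cleavage — leaves Chromite, Ilmenite.
The minerals that satisfy all observations are Chromite, Ilmenite.

Chromite, Ilmenite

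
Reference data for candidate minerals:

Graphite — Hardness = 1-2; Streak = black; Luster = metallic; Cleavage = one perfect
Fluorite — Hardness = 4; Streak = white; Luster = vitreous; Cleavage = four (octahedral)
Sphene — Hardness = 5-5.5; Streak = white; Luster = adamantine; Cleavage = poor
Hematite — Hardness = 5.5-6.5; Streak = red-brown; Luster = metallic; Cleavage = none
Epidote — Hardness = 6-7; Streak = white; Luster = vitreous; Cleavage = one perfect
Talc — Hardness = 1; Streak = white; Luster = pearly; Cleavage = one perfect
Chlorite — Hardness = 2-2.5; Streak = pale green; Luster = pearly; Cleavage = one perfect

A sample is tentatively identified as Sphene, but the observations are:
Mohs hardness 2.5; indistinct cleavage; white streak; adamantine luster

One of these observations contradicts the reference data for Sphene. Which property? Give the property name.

hardness

Mohs hardness 2.5: Sphene has hardness 5-5.5 — outside the reference range.
Indistinct cleavage: Sphene has cleavage poor — agrees.
White streak: Sphene has white streak — agrees.
Adamantine luster: Sphene has adamantine luster — agrees.
Only the hardness is inconsistent.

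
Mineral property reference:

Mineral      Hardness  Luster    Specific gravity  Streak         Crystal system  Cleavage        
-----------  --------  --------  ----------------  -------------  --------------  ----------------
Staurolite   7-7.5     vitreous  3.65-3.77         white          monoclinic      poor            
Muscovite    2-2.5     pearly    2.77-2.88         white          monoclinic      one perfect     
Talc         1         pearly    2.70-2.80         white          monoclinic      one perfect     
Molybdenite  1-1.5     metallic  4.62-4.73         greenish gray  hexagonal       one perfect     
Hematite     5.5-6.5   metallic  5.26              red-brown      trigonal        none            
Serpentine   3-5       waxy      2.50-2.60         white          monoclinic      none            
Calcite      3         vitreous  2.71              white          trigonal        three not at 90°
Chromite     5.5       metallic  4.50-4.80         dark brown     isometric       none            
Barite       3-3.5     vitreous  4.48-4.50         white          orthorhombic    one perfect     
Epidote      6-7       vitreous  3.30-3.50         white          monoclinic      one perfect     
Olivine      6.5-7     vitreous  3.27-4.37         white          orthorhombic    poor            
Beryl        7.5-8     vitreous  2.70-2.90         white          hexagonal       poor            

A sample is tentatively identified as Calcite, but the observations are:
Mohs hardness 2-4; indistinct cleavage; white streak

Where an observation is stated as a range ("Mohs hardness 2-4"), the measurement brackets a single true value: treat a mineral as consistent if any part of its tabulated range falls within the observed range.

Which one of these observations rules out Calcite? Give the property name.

cleavage

Mohs hardness 2-4: Calcite has hardness 3 — within range.
Indistinct cleavage: Calcite has cleavage three not at 90° — does not match.
White streak: Calcite has white streak — within range.
The cleavage is the one property that does not fit.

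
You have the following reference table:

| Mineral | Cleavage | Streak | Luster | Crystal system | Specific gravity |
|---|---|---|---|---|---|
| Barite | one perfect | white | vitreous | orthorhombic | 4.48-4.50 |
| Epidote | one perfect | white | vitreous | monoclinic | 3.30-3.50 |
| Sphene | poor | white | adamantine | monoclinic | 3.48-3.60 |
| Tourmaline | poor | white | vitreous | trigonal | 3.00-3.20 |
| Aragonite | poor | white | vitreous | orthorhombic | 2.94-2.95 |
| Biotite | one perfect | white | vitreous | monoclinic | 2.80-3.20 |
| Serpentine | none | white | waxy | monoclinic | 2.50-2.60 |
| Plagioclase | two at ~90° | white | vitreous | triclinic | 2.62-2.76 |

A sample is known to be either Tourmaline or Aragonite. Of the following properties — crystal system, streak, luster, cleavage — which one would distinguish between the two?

Crystal system: Tourmaline trigonal, Aragonite orthorhombic — different.
Streak: both white — shared.
Luster: both vitreous — shared.
Cleavage: both poor — shared.
Crystal system is the diagnostic property here.

crystal system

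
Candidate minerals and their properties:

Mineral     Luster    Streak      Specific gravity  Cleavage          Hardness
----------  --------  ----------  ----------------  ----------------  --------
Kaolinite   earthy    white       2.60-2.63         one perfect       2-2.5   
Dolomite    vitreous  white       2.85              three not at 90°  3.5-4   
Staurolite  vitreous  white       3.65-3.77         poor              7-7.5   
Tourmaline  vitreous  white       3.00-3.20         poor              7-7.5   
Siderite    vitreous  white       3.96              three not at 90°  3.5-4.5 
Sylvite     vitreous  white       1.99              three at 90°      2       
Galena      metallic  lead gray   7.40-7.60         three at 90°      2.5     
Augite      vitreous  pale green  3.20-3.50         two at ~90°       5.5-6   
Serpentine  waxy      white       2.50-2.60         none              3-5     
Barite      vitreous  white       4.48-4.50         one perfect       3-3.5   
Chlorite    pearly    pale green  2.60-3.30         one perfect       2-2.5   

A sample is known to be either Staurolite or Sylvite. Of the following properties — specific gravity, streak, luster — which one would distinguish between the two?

specific gravity

Specific gravity: Staurolite 3.65-3.77, Sylvite 1.99 — different.
Streak: both white — identical.
Luster: both vitreous — identical.
Of the listed properties, specific gravity is the one that separates them.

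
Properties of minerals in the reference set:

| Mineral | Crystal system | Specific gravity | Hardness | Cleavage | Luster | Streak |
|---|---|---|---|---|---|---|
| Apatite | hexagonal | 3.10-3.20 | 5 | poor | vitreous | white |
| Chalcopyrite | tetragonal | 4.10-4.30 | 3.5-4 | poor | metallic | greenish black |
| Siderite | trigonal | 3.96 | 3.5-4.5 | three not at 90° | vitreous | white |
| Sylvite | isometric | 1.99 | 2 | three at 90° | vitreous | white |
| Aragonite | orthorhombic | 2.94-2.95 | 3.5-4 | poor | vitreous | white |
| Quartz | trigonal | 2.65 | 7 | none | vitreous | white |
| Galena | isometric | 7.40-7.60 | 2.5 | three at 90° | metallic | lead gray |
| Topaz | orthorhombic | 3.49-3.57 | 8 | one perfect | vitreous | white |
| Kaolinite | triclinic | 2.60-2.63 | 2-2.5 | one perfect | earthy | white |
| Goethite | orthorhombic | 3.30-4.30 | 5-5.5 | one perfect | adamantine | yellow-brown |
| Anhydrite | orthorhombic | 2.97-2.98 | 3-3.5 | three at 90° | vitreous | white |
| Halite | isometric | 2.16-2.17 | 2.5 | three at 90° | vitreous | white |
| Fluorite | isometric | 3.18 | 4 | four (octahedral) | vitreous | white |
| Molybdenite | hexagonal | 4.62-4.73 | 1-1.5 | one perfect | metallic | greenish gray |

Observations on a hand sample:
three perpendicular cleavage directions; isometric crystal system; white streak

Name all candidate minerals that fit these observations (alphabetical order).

Three perpendicular cleavage directions — leaves Sylvite, Galena, Anhydrite, Halite.
Isometric crystal system rules out Anhydrite.
White streak is inconsistent with Galena.
The minerals that satisfy all observations are Halite, Sylvite.

Halite, Sylvite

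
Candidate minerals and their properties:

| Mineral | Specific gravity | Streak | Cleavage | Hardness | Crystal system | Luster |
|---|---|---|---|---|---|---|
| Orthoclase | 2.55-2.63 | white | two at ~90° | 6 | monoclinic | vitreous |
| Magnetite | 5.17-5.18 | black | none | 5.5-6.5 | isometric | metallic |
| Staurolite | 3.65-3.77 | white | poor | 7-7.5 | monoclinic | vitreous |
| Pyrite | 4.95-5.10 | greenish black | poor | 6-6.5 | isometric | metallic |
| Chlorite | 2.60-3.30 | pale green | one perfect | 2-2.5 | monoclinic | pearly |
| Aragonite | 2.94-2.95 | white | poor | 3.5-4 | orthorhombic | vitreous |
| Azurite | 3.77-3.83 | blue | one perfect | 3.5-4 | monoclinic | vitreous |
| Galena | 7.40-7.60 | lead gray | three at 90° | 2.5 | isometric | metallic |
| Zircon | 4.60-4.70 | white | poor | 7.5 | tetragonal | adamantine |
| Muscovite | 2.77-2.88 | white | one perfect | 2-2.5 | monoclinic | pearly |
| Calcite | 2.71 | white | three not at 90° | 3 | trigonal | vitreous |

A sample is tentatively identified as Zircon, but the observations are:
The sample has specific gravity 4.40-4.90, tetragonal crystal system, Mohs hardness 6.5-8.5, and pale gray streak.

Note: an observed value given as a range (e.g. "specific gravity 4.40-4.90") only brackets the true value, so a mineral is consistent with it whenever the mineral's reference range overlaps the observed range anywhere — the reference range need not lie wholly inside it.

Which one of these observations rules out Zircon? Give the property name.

streak

Specific gravity 4.40-4.90: Zircon has SG 4.60-4.70 — within range.
Tetragonal crystal system: Zircon has tetragonal system — within range.
Mohs hardness 6.5-8.5: Zircon has hardness 7.5 — within range.
Pale gray streak: Zircon has white streak — inconsistent.
Everything matches except the streak.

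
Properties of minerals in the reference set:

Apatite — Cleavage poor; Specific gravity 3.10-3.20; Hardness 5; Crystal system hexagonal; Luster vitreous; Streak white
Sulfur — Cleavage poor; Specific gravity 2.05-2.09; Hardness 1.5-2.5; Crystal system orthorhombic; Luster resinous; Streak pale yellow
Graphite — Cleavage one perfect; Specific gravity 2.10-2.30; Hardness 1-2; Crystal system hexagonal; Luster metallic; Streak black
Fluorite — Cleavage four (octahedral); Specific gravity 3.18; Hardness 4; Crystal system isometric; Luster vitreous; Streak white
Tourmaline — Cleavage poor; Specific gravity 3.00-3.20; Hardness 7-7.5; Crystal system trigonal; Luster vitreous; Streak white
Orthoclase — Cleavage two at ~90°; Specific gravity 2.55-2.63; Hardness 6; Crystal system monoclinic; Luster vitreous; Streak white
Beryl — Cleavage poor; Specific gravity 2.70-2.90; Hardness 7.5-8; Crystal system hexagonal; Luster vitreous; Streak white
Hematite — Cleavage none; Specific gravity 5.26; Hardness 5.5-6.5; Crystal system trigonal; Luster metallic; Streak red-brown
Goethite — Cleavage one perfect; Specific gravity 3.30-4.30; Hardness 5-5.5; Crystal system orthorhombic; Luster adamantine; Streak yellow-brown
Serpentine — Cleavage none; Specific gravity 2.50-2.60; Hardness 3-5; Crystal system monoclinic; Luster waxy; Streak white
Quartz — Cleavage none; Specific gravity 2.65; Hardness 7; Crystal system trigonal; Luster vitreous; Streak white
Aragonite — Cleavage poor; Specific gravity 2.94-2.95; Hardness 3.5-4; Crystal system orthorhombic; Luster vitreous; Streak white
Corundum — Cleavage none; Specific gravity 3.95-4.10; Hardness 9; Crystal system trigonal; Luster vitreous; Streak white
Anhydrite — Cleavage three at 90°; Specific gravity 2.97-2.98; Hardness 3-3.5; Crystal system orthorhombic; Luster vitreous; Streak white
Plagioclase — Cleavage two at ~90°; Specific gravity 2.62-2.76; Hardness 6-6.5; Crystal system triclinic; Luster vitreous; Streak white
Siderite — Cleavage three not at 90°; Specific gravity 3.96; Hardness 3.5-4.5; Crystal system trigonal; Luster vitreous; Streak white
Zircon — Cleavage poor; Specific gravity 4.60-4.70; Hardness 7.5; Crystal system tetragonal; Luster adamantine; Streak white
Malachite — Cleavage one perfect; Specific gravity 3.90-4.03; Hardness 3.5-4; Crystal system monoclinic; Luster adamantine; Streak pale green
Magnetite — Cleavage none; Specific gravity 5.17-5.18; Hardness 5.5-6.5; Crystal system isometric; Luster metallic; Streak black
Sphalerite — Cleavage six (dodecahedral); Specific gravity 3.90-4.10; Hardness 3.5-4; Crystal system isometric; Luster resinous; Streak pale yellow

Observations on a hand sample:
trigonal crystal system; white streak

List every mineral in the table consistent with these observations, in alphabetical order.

Corundum, Quartz, Siderite, Tourmaline

Trigonal crystal system: only Tourmaline, Hematite, Quartz, Corundum, Siderite remain.
White streak rules out Hematite.
Remaining candidates: Corundum, Quartz, Siderite, Tourmaline.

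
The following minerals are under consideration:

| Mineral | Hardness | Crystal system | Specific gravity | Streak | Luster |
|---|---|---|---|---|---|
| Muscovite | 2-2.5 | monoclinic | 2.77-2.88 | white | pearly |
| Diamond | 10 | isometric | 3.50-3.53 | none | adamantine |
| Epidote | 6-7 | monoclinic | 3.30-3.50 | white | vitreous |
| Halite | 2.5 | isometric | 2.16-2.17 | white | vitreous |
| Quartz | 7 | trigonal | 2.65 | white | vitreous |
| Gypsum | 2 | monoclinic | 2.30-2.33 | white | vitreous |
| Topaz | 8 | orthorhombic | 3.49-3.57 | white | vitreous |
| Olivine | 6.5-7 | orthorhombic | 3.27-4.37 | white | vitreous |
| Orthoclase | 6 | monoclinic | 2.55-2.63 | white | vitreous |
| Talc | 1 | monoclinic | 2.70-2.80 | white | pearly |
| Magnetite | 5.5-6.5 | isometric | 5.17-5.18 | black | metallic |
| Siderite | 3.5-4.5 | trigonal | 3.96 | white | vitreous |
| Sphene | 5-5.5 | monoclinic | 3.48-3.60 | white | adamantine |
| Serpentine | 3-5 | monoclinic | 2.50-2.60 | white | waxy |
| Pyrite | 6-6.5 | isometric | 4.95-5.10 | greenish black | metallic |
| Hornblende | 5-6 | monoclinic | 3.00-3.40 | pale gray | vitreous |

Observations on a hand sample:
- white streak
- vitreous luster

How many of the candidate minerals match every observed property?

8

White streak eliminates Diamond, Magnetite, Pyrite, Hornblende.
Vitreous luster excludes Muscovite, Talc, Sphene, Serpentine.
Consistent with every observation: Epidote, Gypsum, Halite, Olivine, Orthoclase, Quartz, Siderite, Topaz.
That is 8 minerals.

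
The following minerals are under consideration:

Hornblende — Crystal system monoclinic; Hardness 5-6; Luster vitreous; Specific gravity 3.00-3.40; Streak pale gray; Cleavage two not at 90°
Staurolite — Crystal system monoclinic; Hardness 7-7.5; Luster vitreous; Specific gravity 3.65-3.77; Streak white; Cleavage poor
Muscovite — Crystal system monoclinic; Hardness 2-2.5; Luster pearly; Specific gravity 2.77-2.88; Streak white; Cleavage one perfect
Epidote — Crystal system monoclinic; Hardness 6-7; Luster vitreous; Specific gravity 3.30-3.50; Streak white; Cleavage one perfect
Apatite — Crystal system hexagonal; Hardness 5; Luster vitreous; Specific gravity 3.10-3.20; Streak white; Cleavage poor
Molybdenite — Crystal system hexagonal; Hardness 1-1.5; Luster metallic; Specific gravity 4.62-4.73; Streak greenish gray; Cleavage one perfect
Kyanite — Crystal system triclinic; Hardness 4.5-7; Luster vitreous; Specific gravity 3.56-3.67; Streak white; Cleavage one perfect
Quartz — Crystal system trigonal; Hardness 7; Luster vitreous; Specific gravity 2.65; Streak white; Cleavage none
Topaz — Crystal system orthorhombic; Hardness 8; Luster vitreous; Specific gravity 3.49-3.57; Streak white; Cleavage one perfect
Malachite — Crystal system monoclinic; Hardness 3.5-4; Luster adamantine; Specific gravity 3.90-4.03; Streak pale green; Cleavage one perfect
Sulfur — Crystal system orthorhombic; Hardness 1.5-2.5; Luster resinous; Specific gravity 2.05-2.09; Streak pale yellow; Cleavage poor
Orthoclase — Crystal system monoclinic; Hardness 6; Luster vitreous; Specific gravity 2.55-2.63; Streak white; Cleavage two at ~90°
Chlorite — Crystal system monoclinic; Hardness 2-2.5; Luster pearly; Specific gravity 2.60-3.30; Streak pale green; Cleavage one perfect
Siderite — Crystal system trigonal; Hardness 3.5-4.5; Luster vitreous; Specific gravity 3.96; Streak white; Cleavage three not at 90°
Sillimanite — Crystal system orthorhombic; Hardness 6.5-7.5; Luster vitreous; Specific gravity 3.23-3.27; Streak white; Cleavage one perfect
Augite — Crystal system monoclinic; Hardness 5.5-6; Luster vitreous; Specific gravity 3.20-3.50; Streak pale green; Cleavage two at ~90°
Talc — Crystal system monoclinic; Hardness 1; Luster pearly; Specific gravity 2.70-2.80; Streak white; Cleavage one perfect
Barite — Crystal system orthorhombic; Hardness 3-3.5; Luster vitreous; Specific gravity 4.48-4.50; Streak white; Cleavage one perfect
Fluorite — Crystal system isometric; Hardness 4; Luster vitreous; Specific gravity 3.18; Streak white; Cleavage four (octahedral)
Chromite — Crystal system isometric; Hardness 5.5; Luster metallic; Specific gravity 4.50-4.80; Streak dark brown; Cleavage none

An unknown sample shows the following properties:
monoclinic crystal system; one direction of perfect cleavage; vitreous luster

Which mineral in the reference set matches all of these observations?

Epidote

Monoclinic crystal system: leaves Hornblende, Staurolite, Muscovite, Epidote, Malachite, Orthoclase, Chlorite, Augite, Talc.
One direction of perfect cleavage excludes Hornblende, Staurolite, Orthoclase, Augite.
Vitreous luster: leaves Epidote.
Only Epidote satisfies all observations.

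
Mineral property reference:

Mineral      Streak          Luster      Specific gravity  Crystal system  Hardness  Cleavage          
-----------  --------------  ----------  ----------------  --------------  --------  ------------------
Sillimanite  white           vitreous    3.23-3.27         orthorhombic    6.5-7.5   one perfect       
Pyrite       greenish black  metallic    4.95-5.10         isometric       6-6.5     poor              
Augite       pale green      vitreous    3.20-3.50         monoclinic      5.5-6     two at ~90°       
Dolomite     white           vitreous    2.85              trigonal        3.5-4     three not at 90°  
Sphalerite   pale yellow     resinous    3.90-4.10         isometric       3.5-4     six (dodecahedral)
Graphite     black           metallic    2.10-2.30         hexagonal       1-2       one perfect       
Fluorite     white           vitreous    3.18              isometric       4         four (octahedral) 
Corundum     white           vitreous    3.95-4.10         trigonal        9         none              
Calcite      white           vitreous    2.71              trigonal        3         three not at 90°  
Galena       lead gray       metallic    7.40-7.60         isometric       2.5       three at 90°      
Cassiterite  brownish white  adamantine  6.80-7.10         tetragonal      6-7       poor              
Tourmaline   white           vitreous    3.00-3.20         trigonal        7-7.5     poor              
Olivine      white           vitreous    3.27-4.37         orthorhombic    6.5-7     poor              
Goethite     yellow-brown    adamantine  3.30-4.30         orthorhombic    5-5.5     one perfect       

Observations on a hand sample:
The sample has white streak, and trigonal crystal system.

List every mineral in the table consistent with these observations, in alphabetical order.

Calcite, Corundum, Dolomite, Tourmaline

White streak: Sillimanite, Dolomite, Fluorite, Corundum, Calcite, Tourmaline, Olivine remain.
Trigonal crystal system rules out Sillimanite, Fluorite, Olivine.
Consistent with every observation: Calcite, Corundum, Dolomite, Tourmaline.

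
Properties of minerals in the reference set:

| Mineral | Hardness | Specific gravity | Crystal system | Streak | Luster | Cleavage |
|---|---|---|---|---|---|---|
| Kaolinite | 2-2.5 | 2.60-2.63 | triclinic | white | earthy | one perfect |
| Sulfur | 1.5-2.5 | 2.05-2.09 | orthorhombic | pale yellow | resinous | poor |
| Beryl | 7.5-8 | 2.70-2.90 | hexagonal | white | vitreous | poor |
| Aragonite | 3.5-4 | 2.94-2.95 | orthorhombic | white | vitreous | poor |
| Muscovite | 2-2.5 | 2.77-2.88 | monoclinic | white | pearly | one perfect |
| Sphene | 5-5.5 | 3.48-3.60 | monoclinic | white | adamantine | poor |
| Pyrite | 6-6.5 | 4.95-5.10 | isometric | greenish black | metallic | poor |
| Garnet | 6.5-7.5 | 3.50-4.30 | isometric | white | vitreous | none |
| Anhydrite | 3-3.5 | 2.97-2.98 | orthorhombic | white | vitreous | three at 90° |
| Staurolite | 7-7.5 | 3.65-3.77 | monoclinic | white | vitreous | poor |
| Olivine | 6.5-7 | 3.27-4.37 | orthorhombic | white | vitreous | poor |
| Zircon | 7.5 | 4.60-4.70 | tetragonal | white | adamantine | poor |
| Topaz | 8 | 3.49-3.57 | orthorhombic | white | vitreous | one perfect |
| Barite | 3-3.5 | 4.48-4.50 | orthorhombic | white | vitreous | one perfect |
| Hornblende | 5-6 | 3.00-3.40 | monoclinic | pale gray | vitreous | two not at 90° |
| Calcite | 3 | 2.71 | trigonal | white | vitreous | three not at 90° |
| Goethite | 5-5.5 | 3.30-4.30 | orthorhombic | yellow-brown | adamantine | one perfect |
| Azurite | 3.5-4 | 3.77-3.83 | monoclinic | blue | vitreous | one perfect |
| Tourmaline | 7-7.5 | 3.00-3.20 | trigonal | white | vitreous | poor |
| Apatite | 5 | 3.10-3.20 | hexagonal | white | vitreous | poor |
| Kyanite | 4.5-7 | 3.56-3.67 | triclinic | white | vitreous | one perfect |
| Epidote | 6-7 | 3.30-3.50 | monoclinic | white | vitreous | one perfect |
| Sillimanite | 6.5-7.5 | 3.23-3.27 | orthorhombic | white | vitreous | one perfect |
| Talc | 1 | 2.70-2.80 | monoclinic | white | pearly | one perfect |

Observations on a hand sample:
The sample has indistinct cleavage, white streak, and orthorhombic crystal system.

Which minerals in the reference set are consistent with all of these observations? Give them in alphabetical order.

Aragonite, Olivine

Indistinct cleavage — leaves Sulfur, Beryl, Aragonite, Sphene, Pyrite, Staurolite, Olivine, Zircon, Tourmaline, Apatite.
White streak eliminates Sulfur, Pyrite.
Orthorhombic crystal system — narrows the field to Aragonite, Olivine.
The minerals that satisfy all observations are Aragonite, Olivine.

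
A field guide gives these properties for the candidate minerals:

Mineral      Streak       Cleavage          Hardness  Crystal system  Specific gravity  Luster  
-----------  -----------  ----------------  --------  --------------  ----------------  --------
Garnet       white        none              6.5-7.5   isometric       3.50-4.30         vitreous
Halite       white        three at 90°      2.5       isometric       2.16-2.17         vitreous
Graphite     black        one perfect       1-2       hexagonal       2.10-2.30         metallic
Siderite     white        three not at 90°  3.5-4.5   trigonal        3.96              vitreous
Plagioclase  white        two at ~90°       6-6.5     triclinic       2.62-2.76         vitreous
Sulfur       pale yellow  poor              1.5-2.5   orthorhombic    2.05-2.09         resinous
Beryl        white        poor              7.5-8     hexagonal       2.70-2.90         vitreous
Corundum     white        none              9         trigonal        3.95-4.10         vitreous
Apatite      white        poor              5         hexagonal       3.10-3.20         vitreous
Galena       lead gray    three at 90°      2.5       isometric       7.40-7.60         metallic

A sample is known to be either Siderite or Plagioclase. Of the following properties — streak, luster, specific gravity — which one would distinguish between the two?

Streak: both white — same for both.
Luster: both vitreous — same for both.
Specific gravity: Siderite 3.96, Plagioclase 2.62-2.76 — these differ.
Only specific gravity differs between Siderite and Plagioclase among the listed tests.

specific gravity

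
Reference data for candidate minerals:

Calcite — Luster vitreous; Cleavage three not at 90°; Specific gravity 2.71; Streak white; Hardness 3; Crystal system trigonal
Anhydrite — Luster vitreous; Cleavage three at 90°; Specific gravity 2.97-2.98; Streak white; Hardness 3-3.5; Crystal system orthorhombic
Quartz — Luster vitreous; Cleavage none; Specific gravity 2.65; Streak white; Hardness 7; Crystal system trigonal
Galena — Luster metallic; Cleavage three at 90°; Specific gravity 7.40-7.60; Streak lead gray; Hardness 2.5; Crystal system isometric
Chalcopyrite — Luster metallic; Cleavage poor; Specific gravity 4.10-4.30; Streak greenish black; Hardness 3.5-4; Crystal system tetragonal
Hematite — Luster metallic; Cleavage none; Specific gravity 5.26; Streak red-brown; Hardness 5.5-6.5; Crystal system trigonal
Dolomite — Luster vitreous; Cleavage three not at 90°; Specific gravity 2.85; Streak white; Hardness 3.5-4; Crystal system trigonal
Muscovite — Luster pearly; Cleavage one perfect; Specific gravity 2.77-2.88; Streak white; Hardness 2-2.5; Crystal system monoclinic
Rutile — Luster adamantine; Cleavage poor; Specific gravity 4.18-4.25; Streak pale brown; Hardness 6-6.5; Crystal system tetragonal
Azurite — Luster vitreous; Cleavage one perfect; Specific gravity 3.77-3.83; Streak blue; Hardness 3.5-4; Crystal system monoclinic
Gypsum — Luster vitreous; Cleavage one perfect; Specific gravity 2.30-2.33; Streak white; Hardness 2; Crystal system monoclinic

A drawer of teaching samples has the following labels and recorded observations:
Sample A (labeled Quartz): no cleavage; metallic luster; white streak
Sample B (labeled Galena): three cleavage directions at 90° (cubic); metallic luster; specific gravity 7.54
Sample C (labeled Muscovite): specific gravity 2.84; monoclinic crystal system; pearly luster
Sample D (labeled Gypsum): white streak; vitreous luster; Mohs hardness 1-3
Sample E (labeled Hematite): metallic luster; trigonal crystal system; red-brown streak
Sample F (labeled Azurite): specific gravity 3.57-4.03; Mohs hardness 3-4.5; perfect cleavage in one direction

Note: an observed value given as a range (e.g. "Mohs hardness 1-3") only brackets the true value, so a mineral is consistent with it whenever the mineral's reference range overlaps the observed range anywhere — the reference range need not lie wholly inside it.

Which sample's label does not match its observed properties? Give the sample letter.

Sample A: Quartz has vitreous luster, but the record shows metallic luster — this label is wrong.
Sample B: every observation is compatible with the reference values for Galena.
Sample C: every observation is compatible with the reference values for Muscovite.
Sample D: every observation is compatible with the reference values for Gypsum.
Sample E: every observation is compatible with the reference values for Hematite.
Sample F: every observation is compatible with the reference values for Azurite.
Sample A is the mislabeled one.

A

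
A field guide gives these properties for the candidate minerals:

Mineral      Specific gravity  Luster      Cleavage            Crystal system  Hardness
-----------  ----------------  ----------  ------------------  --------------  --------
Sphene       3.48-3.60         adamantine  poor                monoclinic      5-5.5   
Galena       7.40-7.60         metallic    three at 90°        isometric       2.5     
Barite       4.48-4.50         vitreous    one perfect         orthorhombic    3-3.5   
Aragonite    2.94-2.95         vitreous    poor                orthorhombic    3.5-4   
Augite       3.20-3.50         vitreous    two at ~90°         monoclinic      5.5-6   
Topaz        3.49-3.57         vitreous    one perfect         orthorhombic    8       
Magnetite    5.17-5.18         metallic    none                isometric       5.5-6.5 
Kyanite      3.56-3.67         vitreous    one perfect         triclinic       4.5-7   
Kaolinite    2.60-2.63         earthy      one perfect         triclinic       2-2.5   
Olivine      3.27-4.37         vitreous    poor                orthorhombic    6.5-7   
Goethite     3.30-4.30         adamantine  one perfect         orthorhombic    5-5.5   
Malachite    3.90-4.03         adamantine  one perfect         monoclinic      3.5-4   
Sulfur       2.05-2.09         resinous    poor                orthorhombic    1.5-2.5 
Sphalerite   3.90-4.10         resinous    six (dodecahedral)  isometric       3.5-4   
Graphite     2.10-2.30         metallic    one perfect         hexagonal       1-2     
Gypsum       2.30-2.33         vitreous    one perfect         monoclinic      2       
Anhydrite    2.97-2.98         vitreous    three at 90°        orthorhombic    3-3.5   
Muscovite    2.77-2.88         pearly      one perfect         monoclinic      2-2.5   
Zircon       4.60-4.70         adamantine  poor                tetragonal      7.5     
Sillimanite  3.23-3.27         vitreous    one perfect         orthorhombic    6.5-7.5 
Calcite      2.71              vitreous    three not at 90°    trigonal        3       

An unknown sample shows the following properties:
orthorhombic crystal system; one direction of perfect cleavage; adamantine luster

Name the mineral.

Goethite

Orthorhombic crystal system: Barite, Aragonite, Topaz, Olivine, Goethite, Sulfur, Anhydrite, Sillimanite remain.
One direction of perfect cleavage rules out Aragonite, Olivine, Sulfur, Anhydrite.
Adamantine luster: leaves Goethite.
Goethite is the sole remaining match.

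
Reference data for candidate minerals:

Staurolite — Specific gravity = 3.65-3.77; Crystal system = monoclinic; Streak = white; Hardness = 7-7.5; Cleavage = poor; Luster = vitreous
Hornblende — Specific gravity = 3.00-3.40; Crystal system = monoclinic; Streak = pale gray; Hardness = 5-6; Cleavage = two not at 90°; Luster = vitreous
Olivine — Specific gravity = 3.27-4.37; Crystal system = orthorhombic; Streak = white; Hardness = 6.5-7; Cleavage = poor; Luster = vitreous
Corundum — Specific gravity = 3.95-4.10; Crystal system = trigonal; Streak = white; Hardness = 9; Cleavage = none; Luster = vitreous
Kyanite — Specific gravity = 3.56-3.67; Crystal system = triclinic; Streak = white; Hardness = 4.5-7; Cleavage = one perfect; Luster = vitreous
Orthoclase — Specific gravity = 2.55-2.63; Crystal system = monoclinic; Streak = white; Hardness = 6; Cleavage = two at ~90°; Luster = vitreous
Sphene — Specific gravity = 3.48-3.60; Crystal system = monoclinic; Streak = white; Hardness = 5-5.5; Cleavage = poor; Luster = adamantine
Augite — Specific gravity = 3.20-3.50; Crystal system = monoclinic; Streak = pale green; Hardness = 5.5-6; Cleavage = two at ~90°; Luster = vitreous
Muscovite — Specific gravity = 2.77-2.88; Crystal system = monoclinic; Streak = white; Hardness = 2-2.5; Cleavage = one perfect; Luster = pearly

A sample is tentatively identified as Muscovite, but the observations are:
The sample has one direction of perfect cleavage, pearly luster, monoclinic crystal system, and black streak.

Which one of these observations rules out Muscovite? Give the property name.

One direction of perfect cleavage: Muscovite has cleavage one perfect — matches.
Pearly luster: Muscovite has pearly luster — matches.
Monoclinic crystal system: Muscovite has monoclinic system — matches.
Black streak: Muscovite has white streak — inconsistent.
Only the streak is inconsistent.

streak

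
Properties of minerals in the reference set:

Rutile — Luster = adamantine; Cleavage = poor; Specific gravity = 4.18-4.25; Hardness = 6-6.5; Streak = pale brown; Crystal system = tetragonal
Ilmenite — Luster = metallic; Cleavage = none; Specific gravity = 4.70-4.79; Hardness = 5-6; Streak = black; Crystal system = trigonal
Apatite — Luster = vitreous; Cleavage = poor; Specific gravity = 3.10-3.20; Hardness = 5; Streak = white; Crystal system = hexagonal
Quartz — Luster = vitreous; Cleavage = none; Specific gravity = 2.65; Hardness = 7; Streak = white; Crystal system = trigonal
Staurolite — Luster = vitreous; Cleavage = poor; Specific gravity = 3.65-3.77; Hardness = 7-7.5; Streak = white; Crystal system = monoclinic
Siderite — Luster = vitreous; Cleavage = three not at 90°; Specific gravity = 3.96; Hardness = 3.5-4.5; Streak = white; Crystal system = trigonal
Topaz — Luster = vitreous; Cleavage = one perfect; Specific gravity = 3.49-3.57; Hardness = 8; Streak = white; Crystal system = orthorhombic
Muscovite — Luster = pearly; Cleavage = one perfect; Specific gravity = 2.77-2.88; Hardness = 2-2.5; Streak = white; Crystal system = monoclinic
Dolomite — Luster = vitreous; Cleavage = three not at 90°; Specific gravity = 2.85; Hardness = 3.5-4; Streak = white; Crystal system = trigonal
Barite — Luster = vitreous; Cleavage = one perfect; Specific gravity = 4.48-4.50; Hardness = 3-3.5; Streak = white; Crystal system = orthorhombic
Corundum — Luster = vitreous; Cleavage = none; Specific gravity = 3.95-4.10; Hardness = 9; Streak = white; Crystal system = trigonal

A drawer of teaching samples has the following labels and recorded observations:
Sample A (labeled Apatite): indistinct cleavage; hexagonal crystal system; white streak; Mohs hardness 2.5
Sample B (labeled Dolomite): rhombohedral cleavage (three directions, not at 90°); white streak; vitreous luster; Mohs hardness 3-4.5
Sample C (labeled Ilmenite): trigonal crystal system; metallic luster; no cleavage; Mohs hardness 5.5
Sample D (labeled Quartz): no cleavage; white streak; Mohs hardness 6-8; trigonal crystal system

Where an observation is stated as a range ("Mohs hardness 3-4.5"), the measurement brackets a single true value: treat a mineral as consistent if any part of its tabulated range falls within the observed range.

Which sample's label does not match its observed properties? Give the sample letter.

Sample A: Apatite has hardness 5, but the record shows Mohs hardness 2.5 — this label is wrong.
Sample B: all recorded properties match Dolomite.
Sample C: all recorded properties match Ilmenite.
Sample D: all recorded properties match Quartz.
The mislabeled specimen is A.

A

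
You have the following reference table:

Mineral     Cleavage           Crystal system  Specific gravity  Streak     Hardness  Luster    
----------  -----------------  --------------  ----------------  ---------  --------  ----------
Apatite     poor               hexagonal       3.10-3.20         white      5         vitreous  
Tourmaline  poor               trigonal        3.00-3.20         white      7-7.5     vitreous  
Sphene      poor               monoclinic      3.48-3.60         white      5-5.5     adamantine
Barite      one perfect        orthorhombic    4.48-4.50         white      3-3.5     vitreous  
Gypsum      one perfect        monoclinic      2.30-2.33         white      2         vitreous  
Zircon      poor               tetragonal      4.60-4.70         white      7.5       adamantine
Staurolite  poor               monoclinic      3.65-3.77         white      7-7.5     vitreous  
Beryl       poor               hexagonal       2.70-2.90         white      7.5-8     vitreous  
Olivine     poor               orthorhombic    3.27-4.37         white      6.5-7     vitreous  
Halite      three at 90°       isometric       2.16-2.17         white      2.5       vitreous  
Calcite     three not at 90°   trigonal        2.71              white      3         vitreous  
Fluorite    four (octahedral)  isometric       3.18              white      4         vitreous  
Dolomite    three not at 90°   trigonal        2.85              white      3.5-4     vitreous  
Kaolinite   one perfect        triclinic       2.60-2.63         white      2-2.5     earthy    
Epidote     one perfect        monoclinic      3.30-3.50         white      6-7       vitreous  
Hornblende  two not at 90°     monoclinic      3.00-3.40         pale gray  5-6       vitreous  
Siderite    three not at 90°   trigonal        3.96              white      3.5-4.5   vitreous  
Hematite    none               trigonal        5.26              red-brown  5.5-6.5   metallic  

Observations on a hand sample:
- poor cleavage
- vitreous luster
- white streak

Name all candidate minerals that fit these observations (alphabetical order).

Poor cleavage: leaves Apatite, Tourmaline, Sphene, Zircon, Staurolite, Beryl, Olivine.
Vitreous luster eliminates Sphene, Zircon.
White streak: consistent with all remaining minerals.
Remaining candidates: Apatite, Beryl, Olivine, Staurolite, Tourmaline.

Apatite, Beryl, Olivine, Staurolite, Tourmaline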